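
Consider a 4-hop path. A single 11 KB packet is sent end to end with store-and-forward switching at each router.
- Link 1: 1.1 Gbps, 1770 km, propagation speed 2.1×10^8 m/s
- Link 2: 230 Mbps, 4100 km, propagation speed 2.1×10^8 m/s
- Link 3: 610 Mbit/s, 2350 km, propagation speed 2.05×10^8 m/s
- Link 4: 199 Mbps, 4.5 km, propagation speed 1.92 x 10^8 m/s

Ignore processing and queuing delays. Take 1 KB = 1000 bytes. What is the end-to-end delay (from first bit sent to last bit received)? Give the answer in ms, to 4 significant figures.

40.49 ms

L = 88000 bits.
Transmission delays (L/R per hop): 0.08, 0.382609, 0.144262, 0.442211 ms; sum = 1.04908 ms.
Propagation delays (d/s per hop): 8.42857, 19.5238, 11.4634, 0.0234375 ms; sum = 39.4392 ms.
End-to-end = 40.49 ms.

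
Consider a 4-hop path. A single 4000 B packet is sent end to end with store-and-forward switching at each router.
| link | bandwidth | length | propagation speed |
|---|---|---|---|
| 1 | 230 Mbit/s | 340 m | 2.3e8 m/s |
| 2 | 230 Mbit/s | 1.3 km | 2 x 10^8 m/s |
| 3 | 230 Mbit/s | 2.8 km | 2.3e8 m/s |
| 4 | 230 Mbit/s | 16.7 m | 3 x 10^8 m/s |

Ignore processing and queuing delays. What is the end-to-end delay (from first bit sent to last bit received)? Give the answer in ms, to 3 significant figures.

0.577 ms

L = 4000 × 8 = 32000 bits.
Transmission delay per hop = L/R = 32000/230000000 = 0.13913 ms; 4 hops → 0.556522 ms.
Propagation delays (d/s per hop): 0.00147826, 0.0065, 0.0121739, 5.56667e-05 ms; sum = 0.0202078 ms.
End-to-end = 0.577 ms.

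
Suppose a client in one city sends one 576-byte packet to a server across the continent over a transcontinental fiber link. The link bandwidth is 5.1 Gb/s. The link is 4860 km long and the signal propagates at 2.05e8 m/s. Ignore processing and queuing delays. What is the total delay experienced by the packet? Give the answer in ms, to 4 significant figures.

23.71 ms

L = 576 × 8 = 4608 bits.
Transmission delay = L/R = 4608 / 5100000000 = 0.000903529 ms.
Propagation delay = d/s = 4860000 m / 2.05e+08 m/s = 23.7073 ms.
Total = 23.71 ms.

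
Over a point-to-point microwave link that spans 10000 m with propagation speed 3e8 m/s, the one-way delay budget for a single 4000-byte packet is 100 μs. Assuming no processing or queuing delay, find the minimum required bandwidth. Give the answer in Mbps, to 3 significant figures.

480 Mbps

L = 32000 bits.
Propagation delay = 10000 / 300000000 = 33.3333 μs.
Transmission budget = 100 − 33.3333 = 66.6667 μs.
R ≥ L / t_tx = 32000 bits / 6.66667e-05 s = 480 Mbps.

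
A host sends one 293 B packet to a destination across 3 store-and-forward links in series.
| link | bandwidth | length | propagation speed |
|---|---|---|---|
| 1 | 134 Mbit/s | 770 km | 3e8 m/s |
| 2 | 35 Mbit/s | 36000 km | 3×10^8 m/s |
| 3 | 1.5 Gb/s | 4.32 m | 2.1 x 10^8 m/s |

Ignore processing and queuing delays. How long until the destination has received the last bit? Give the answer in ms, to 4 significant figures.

122.7 ms

L = 293 × 8 = 2344 bits.
Transmission delays (L/R per hop): 0.0174925, 0.0669714, 0.00156267 ms; sum = 0.0860266 ms.
Propagation delays (d/s per hop): 2.56667, 120, 2.05714e-05 ms; sum = 122.567 ms.
End-to-end = 122.7 ms.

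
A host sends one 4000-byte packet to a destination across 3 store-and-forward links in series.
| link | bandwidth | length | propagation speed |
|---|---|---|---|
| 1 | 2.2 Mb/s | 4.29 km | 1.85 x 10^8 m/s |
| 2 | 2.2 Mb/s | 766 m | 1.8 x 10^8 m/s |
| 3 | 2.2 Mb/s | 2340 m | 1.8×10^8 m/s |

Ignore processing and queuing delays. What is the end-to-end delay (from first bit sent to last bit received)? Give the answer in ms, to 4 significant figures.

L = 4000 × 8 = 32000 bits.
Transmission delay per hop = L/R = 32000/2200000 = 14.5455 ms; 3 hops → 43.6364 ms.
Propagation delays (d/s per hop): 0.0231892, 0.00425556, 0.013 ms; sum = 0.0404447 ms.
End-to-end = 43.68 ms.

43.68 ms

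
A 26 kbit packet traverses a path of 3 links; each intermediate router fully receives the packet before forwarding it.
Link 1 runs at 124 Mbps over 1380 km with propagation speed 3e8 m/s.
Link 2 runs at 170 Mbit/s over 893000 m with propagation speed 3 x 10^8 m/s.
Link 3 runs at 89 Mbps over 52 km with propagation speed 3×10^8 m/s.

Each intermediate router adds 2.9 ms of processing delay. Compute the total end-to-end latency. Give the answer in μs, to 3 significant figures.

L = 26000 bits.
Transmission delays (L/R per hop): 209.677, 152.941, 292.135 μs; sum = 654.753 μs.
Propagation delays (d/s per hop): 4600, 2976.67, 173.333 μs; sum = 7750 μs.
Processing at 2 router(s): 2 × 2.9 ms = 5800 μs.
End-to-end = 14200 μs.

14200 μs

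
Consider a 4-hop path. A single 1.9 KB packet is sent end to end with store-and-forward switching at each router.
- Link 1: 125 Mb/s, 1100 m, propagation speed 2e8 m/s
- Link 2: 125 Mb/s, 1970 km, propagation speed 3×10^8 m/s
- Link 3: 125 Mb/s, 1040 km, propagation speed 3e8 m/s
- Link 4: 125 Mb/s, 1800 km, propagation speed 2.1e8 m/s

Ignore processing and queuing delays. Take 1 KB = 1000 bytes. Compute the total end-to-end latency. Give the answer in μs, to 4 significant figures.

L = 15200 bits.
Transmission delay per hop = L/R = 15200/125000000 = 121.6 μs; 4 hops → 486.4 μs.
Propagation delays (d/s per hop): 5.5, 6566.67, 3466.67, 8571.43 μs; sum = 18610.3 μs.
End-to-end = 19100 μs.

19100 μs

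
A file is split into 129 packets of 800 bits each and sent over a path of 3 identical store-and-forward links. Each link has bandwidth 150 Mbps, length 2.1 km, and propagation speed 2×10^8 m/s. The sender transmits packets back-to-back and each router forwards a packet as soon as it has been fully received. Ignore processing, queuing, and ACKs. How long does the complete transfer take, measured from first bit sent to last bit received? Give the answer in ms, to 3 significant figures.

Per-hop transmission t_tx = L/R = 800/150000000 = 0.00533333 ms.
Per-hop propagation t_prop = 2100/200000000 = 0.0105 ms.
Pipeline fill: first packet needs 3·t_tx to clear all hops; remaining 128 packets each add one t_tx.
Total = (3+129-1)·t_tx + 3·t_prop = 131·0.00533333 + 3·0.0105 = 0.730 ms.

0.730 ms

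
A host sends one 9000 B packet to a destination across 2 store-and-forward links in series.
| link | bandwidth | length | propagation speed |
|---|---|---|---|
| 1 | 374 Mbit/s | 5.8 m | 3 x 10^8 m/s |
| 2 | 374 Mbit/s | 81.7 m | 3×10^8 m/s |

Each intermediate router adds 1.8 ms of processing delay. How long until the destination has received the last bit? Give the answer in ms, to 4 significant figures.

2.185 ms

L = 9000 × 8 = 72000 bits.
Transmission delay per hop = L/R = 72000/374000000 = 0.192513 ms; 2 hops → 0.385027 ms.
Propagation delays (d/s per hop): 1.93333e-05, 0.000272333 ms; sum = 0.000291667 ms.
Processing at 1 router(s): 1 × 1.8 ms = 1.8 ms.
End-to-end = 2.185 ms.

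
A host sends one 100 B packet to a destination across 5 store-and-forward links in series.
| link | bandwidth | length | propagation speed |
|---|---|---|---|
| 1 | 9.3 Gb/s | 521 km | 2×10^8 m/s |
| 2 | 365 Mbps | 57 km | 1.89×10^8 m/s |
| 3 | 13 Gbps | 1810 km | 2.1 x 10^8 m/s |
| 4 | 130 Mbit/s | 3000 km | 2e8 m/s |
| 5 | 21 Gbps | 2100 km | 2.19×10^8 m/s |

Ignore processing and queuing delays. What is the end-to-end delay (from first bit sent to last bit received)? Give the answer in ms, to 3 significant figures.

L = 100 × 8 = 800 bits.
Transmission delays (L/R per hop): 8.60215e-05, 0.00219178, 6.15385e-05, 0.00615385, 3.80952e-05 ms; sum = 0.00853128 ms.
Propagation delays (d/s per hop): 2.605, 0.301587, 8.61905, 15, 9.58904 ms; sum = 36.1147 ms.
End-to-end = 36.1 ms.

36.1 ms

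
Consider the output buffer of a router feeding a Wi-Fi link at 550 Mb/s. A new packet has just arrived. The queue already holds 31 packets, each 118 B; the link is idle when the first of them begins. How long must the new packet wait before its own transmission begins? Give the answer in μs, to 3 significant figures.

53.2 μs

Each queued packet: L/R = 944/550000000 = 1.71636 μs.
31 queued → 53.2073 μs.
Queuing delay = 53.2 μs.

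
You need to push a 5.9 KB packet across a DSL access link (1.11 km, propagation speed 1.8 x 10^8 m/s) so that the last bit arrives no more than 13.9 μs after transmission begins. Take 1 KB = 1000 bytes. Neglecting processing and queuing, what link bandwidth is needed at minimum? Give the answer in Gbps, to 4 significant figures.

L = 47200 bits.
Propagation delay = 1110 / 180000000 = 6.16667 μs.
Transmission budget = 13.9 − 6.16667 = 7.73333 μs.
R ≥ L / t_tx = 47200 bits / 7.73333e-06 s = 6.103 Gbps.

6.103 Gbps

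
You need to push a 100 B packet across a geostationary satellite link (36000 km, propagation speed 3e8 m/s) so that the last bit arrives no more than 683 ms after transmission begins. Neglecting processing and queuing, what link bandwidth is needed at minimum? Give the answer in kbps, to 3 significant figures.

L = 800 bits.
Propagation delay = 36000000 / 300000000 = 120 ms.
Transmission budget = 683 − 120 = 563 ms.
R ≥ L / t_tx = 800 bits / 0.563 s = 1.42 kbps.

1.42 kbps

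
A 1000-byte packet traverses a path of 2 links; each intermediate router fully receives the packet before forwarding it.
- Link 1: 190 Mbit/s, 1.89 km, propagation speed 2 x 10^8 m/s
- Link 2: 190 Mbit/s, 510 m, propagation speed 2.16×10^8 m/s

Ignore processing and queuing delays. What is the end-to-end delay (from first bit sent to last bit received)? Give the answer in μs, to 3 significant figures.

L = 1000 × 8 = 8000 bits.
Transmission delay per hop = L/R = 8000/190000000 = 42.1053 μs; 2 hops → 84.2105 μs.
Propagation delays (d/s per hop): 9.45, 2.36111 μs; sum = 11.8111 μs.
End-to-end = 96.0 μs.

96.0 μs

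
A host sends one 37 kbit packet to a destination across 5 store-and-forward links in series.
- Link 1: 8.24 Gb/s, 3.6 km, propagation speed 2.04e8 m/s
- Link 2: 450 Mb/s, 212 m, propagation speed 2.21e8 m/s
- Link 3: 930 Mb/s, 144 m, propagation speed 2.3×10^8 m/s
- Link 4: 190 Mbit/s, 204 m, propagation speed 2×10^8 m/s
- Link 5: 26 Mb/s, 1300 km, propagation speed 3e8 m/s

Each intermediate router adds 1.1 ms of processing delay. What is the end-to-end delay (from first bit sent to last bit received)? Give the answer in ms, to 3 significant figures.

10.5 ms

L = 37000 bits.
Transmission delays (L/R per hop): 0.00449029, 0.0822222, 0.0397849, 0.194737, 1.42308 ms; sum = 1.74431 ms.
Propagation delays (d/s per hop): 0.0176471, 0.000959276, 0.000626087, 0.00102, 4.33333 ms; sum = 4.35359 ms.
Processing at 4 router(s): 4 × 1.1 ms = 4.4 ms.
End-to-end = 10.5 ms.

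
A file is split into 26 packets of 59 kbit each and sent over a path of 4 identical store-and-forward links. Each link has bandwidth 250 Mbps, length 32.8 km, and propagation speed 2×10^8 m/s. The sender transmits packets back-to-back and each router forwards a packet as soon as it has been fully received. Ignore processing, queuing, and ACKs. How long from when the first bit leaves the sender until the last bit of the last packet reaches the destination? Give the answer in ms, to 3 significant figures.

7.50 ms

Per-hop transmission t_tx = L/R = 59000/250000000 = 0.236 ms.
Per-hop propagation t_prop = 32800/200000000 = 0.164 ms.
Pipeline fill: first packet needs 4·t_tx to clear all hops; remaining 25 packets each add one t_tx.
Total = (4+26-1)·t_tx + 4·t_prop = 29·0.236 + 4·0.164 = 7.50 ms.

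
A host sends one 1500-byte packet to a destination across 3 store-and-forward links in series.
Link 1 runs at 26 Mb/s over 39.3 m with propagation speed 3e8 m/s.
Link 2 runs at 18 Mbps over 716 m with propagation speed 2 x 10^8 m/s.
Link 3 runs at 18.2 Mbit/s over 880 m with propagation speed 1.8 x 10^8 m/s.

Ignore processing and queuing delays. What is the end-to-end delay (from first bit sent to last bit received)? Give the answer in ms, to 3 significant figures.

1.80 ms

L = 1500 × 8 = 12000 bits.
Transmission delays (L/R per hop): 0.461538, 0.666667, 0.659341 ms; sum = 1.78755 ms.
Propagation delays (d/s per hop): 0.000131, 0.00358, 0.00488889 ms; sum = 0.00859989 ms.
End-to-end = 1.80 ms.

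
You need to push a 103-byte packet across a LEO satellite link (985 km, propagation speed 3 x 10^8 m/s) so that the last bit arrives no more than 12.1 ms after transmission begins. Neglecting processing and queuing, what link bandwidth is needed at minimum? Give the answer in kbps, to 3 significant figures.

L = 824 bits.
Propagation delay = 985000 / 300000000 = 3.28333 ms.
Transmission budget = 12.1 − 3.28333 = 8.81667 ms.
R ≥ L / t_tx = 824 bits / 0.00881667 s = 93.5 kbps.

93.5 kbps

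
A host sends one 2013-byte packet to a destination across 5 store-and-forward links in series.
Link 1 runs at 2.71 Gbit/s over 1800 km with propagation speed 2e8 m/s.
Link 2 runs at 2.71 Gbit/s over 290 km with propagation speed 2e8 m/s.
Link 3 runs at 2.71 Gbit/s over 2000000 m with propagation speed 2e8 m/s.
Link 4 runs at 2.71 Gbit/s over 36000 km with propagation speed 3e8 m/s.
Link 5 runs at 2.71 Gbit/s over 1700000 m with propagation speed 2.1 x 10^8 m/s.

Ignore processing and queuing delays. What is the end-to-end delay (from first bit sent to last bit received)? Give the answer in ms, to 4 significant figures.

L = 2013 × 8 = 16104 bits.
Transmission delay per hop = L/R = 16104/2710000000 = 0.00594244 ms; 5 hops → 0.0297122 ms.
Propagation delays (d/s per hop): 9, 1.45, 10, 120, 8.09524 ms; sum = 148.545 ms.
End-to-end = 148.6 ms.

148.6 ms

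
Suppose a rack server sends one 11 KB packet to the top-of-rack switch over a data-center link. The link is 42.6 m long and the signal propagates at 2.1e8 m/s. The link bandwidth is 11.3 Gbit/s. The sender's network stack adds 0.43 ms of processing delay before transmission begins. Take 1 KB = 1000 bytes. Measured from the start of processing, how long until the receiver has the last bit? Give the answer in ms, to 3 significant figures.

L = 88000 bits.
Transmission delay = L/R = 88000 / 11300000000 = 0.00778761 ms.
Propagation delay = d/s = 42.6 m / 210000000 m/s = 0.000202857 ms.
Plus processing delay 0.43 ms = 0.43 ms.
Total = 0.438 ms.

0.438 ms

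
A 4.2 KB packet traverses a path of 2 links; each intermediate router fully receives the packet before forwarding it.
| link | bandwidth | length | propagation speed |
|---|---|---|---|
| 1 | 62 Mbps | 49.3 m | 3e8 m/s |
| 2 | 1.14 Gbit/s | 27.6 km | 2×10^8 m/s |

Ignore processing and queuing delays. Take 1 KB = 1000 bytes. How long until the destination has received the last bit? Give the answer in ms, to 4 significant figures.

0.7096 ms

L = 33600 bits.
Transmission delays (L/R per hop): 0.541935, 0.0294737 ms; sum = 0.571409 ms.
Propagation delays (d/s per hop): 0.000164333, 0.138 ms; sum = 0.138164 ms.
End-to-end = 0.7096 ms.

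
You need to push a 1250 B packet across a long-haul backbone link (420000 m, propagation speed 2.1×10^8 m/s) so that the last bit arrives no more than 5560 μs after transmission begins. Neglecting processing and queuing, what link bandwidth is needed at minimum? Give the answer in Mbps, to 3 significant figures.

2.81 Mbps

L = 10000 bits.
Propagation delay = 420000 / 210000000 = 2000 μs.
Transmission budget = 5560 − 2000 = 3560 μs.
R ≥ L / t_tx = 10000 bits / 0.00356 s = 2.81 Mbps.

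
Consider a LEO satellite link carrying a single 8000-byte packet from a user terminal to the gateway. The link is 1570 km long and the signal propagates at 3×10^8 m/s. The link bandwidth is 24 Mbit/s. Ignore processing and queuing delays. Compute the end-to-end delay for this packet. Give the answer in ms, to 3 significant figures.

7.90 ms

L = 8000 × 8 = 64000 bits.
Transmission delay = L/R = 64000 / 24000000 = 2.66667 ms.
Propagation delay = d/s = 1570000 m / 300000000 m/s = 5.23333 ms.
Total = 7.90 ms.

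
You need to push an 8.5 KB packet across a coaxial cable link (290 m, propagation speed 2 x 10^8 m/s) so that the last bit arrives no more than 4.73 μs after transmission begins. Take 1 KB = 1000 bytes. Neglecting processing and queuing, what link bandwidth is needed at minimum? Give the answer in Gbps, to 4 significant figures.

L = 68000 bits.
Propagation delay = 290 / 200000000 = 1.45 μs.
Transmission budget = 4.73 − 1.45 = 3.28 μs.
R ≥ L / t_tx = 68000 bits / 3.28e-06 s = 20.73 Gbps.

20.73 Gbps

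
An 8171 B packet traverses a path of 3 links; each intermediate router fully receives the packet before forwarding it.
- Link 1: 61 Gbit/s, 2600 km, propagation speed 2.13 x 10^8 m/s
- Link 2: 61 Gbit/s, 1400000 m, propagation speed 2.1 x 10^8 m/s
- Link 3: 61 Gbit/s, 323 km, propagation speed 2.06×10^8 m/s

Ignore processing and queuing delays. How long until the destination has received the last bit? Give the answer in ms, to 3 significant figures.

L = 8171 × 8 = 65368 bits.
Transmission delay per hop = L/R = 65368/61000000000 = 0.00107161 ms; 3 hops → 0.00321482 ms.
Propagation delays (d/s per hop): 12.2066, 6.66667, 1.56796 ms; sum = 20.4412 ms.
End-to-end = 20.4 ms.

20.4 ms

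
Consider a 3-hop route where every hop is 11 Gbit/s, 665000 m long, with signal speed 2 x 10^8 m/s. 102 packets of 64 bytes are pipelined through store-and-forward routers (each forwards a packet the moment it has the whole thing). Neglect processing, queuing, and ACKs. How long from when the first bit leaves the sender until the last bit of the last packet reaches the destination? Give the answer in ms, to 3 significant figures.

Per-hop transmission t_tx = L/R = 512/11000000000 = 4.65455e-05 ms.
Per-hop propagation t_prop = 665000/200000000 = 3.325 ms.
Pipeline fill: first packet needs 3·t_tx to clear all hops; remaining 101 packets each add one t_tx.
Total = (3+102-1)·t_tx + 3·t_prop = 104·4.65455e-05 + 3·3.325 = 9.98 ms.

9.98 ms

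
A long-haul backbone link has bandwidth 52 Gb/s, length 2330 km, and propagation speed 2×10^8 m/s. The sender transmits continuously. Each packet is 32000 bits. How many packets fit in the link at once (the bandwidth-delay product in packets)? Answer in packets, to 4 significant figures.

Propagation delay = 2330000 / 200000000 = 0.01165 s.
BDP = R × t_prop = 52000000000 × 0.01165 = 605800000 bits.
In packets of 32000 bits: 18930 packets.

18930 packets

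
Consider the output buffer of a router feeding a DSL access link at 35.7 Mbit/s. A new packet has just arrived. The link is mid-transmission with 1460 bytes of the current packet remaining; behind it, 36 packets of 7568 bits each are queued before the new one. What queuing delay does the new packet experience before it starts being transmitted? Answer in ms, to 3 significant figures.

Each queued packet: L/R = 7568/35700000 = 0.211989 ms.
36 queued → 7.6316 ms.
Plus remaining 11680 bits of current packet: 0.327171 ms.
Queuing delay = 7.96 ms.

7.96 ms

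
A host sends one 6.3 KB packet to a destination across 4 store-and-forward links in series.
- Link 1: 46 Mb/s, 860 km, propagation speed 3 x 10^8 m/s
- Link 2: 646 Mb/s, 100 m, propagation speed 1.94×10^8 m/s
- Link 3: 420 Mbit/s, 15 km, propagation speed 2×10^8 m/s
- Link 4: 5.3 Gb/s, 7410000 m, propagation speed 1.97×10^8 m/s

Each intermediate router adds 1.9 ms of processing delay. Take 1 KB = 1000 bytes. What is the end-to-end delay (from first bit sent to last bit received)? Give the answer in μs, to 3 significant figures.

47600 μs

L = 50400 bits.
Transmission delays (L/R per hop): 1095.65, 78.0186, 120, 9.50943 μs; sum = 1303.18 μs.
Propagation delays (d/s per hop): 2866.67, 0.515464, 75, 37614.2 μs; sum = 40556.4 μs.
Processing at 3 router(s): 3 × 1.9 ms = 5700 μs.
End-to-end = 47600 μs.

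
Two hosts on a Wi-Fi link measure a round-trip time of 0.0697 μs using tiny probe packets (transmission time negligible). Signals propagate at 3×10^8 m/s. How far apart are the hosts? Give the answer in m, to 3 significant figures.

One-way propagation = RTT/2 = 0.03485 μs.
d = s × t = 300000000 × 3.485e-08 = 10.5 m.

10.5 m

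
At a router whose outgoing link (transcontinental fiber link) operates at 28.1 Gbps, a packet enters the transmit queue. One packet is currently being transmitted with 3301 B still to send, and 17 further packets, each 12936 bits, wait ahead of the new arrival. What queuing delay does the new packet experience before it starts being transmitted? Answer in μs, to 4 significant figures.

Each queued packet: L/R = 12936/28100000000 = 0.460356 μs.
17 queued → 7.82605 μs.
Plus remaining 26408 bits of current packet: 0.939786 μs.
Queuing delay = 8.766 μs.

8.766 μs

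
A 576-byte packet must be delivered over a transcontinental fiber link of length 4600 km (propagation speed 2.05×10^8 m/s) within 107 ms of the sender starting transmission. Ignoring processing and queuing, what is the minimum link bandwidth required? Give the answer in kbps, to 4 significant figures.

L = 4608 bits.
Propagation delay = 4600000 / 2.05e+08 = 22.439 ms.
Transmission budget = 107 − 22.439 = 84.561 ms.
R ≥ L / t_tx = 4608 bits / 0.084561 s = 54.49 kbps.

54.49 kbps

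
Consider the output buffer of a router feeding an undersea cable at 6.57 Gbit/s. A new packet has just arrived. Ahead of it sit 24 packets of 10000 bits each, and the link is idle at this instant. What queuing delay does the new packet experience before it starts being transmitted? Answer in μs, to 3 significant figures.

36.5 μs

Each queued packet: L/R = 10000/6570000000 = 1.52207 μs.
24 queued → 36.5297 μs.
Queuing delay = 36.5 μs.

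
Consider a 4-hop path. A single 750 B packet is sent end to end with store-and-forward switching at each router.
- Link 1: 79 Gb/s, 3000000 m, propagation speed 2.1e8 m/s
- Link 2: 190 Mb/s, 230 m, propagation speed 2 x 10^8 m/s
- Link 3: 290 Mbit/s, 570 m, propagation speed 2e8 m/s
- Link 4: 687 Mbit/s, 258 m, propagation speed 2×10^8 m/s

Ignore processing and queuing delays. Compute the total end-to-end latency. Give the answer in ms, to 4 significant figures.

14.35 ms

L = 750 × 8 = 6000 bits.
Transmission delays (L/R per hop): 7.59494e-05, 0.0315789, 0.0206897, 0.00873362 ms; sum = 0.0610782 ms.
Propagation delays (d/s per hop): 14.2857, 0.00115, 0.00285, 0.00129 ms; sum = 14.291 ms.
End-to-end = 14.35 ms.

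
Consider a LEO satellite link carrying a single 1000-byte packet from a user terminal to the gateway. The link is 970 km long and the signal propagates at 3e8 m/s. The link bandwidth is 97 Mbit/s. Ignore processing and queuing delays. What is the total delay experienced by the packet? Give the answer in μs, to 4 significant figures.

3316 μs

L = 1000 × 8 = 8000 bits.
Transmission delay = L/R = 8000 / 97000000 = 82.4742 μs.
Propagation delay = d/s = 970000 m / 300000000 m/s = 3233.33 μs.
Total = 3316 μs.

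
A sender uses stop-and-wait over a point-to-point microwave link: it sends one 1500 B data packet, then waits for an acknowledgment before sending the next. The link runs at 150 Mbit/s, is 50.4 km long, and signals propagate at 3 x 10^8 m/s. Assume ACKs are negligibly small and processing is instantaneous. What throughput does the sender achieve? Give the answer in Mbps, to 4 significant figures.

28.85 Mbps

t_tx = L/R = 12000/150000000 = 8e-05 s.
t_prop = 50400/300000000 = 0.000168 s; RTT = 0.000336 s.
Cycle = t_tx + RTT = 0.000416 s.
Throughput = L / cycle = 12000 / 0.000416 = 28.85 Mbps.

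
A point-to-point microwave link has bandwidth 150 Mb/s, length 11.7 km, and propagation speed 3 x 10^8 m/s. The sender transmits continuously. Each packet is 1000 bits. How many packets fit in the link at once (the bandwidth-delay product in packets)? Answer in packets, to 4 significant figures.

5.850 packets

Propagation delay = 11700 / 300000000 = 3.9e-05 s.
BDP = R × t_prop = 150000000 × 3.9e-05 = 5850 bits.
In packets of 1000 bits: 5.850 packets.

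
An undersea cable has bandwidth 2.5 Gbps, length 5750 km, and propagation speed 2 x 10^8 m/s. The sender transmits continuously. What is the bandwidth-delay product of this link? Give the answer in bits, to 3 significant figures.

71900000 bits

Propagation delay = 5750000 / 200000000 = 0.02875 s.
BDP = R × t_prop = 2500000000 × 0.02875 = 71875000 bits.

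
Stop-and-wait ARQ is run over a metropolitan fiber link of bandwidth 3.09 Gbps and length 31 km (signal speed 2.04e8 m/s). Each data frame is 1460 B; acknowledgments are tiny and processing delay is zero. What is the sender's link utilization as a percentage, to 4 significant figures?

t_tx = L/R = 11680/3090000000 = 3.77994e-06 s.
t_prop = 31000/204000000 = 0.000151961 s; RTT = 0.000303922 s.
Cycle = t_tx + RTT = 0.000307702 s.
Utilization = t_tx / cycle = 3.77994e-06/0.000307702 = 1.228 %.

1.228 %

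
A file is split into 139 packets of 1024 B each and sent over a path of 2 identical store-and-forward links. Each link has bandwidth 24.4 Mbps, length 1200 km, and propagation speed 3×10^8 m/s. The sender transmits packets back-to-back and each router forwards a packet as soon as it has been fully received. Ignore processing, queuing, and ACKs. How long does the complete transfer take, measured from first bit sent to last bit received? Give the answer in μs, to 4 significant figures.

55000 μs

Per-hop transmission t_tx = L/R = 8192/24400000 = 335.738 μs.
Per-hop propagation t_prop = 1200000/300000000 = 4000 μs.
Pipeline fill: first packet needs 2·t_tx to clear all hops; remaining 138 packets each add one t_tx.
Total = (2+139-1)·t_tx + 2·t_prop = 140·335.738 + 2·4000 = 55000 μs.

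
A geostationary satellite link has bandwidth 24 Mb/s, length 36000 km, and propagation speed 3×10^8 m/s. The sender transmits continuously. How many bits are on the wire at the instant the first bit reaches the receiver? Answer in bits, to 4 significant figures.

2880000 bits

Propagation delay = 36000000 / 300000000 = 0.12 s.
BDP = R × t_prop = 24000000 × 0.12 = 2880000 bits.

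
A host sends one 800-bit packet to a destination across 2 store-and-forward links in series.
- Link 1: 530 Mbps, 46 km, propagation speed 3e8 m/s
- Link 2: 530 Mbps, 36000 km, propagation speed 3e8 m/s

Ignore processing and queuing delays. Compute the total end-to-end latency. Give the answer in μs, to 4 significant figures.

Transmission delay per hop = L/R = 800/530000000 = 1.50943 μs; 2 hops → 3.01887 μs.
Propagation delays (d/s per hop): 153.333, 120000 μs; sum = 120153 μs.
End-to-end = 120200 μs.

120200 μs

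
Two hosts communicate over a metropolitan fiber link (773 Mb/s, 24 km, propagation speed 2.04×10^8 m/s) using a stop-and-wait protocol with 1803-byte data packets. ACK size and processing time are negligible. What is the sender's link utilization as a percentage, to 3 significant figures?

t_tx = L/R = 14424/773000000 = 1.86598e-05 s.
t_prop = 24000/204000000 = 0.000117647 s; RTT = 0.000235294 s.
Cycle = t_tx + RTT = 0.000253954 s.
Utilization = t_tx / cycle = 1.86598e-05/0.000253954 = 7.35 %.

7.35 %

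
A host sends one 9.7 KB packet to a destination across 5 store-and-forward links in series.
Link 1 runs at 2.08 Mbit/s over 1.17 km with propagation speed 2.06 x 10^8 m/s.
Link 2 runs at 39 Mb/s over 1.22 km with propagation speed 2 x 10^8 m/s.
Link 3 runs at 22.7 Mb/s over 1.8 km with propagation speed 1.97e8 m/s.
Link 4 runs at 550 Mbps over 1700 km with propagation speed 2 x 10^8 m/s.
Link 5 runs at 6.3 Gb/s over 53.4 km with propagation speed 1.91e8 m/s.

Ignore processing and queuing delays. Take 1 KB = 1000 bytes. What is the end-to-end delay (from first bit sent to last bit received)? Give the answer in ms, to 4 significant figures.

L = 77600 bits.
Transmission delays (L/R per hop): 37.3077, 1.98974, 3.4185, 0.141091, 0.0123175 ms; sum = 42.8693 ms.
Propagation delays (d/s per hop): 0.00567961, 0.0061, 0.00913706, 8.5, 0.279581 ms; sum = 8.8005 ms.
End-to-end = 51.67 ms.

51.67 ms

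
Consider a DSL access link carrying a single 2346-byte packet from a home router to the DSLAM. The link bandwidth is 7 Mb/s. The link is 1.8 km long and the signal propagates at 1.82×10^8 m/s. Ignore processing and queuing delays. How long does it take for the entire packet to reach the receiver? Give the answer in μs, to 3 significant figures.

2690 μs

L = 2346 × 8 = 18768 bits.
Transmission delay = L/R = 18768 / 7000000 = 2681.14 μs.
Propagation delay = d/s = 1800 m / 182000000 m/s = 9.89011 μs.
Total = 2690 μs.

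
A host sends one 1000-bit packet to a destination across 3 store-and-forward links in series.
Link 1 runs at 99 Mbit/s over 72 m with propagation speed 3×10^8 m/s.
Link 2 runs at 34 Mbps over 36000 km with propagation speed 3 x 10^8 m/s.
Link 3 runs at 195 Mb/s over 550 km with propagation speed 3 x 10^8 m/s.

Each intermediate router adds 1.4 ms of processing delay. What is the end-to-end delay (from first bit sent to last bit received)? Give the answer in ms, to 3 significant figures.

125 ms

Transmission delays (L/R per hop): 0.010101, 0.0294118, 0.00512821 ms; sum = 0.044641 ms.
Propagation delays (d/s per hop): 0.00024, 120, 1.83333 ms; sum = 121.834 ms.
Processing at 2 router(s): 2 × 1.4 ms = 2.8 ms.
End-to-end = 125 ms.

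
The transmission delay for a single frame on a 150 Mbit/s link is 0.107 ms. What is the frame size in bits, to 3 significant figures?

16100 bits

L = R × t_tx = 150000000 b/s × 0.000107 s = 16050 bits.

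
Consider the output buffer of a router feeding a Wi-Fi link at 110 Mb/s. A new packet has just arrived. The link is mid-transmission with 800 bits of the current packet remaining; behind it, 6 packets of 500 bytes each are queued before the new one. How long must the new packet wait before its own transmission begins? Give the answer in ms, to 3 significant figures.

Each queued packet: L/R = 4000/110000000 = 0.0363636 ms.
6 queued → 0.218182 ms.
Plus remaining 800 bits of current packet: 0.00727273 ms.
Queuing delay = 0.225 ms.

0.225 ms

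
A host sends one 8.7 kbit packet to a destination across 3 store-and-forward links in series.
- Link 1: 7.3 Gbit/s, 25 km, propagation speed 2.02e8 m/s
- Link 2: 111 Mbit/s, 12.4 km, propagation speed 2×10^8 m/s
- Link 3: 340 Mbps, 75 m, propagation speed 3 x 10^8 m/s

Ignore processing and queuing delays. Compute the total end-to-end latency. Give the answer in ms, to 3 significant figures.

L = 8700 bits.
Transmission delays (L/R per hop): 0.00119178, 0.0783784, 0.0255882 ms; sum = 0.105158 ms.
Propagation delays (d/s per hop): 0.123762, 0.062, 0.00025 ms; sum = 0.186012 ms.
End-to-end = 0.291 ms.

0.291 ms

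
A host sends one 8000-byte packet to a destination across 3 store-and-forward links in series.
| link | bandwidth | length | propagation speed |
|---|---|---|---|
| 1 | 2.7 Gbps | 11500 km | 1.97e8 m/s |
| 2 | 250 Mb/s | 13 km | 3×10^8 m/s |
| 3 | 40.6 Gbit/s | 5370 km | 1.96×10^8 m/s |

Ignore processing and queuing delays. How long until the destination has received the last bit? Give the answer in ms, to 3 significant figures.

86.1 ms

L = 8000 × 8 = 64000 bits.
Transmission delays (L/R per hop): 0.0237037, 0.256, 0.00157635 ms; sum = 0.28128 ms.
Propagation delays (d/s per hop): 58.3756, 0.0433333, 27.398 ms; sum = 85.8169 ms.
End-to-end = 86.1 ms.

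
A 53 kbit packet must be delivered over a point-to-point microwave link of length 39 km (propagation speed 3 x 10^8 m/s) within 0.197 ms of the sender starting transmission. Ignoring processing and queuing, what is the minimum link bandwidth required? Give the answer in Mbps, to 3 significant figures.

791 Mbps

Propagation delay = 39000 / 300000000 = 0.13 ms.
Transmission budget = 0.197 − 0.13 = 0.067 ms.
R ≥ L / t_tx = 53000 bits / 6.7e-05 s = 791 Mbps.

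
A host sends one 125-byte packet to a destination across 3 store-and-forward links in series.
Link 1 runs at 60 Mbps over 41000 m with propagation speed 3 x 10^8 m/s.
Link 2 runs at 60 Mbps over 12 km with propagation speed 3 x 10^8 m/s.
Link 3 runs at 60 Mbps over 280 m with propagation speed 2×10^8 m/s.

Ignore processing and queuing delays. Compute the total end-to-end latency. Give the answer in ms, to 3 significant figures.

L = 125 × 8 = 1000 bits.
Transmission delay per hop = L/R = 1000/60000000 = 0.0166667 ms; 3 hops → 0.05 ms.
Propagation delays (d/s per hop): 0.136667, 0.04, 0.0014 ms; sum = 0.178067 ms.
End-to-end = 0.228 ms.

0.228 ms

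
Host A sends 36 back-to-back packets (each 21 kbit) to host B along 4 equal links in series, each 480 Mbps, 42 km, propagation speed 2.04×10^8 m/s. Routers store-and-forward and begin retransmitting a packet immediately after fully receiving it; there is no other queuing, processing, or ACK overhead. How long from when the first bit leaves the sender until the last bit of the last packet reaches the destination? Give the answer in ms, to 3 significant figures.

Per-hop transmission t_tx = L/R = 21000/480000000 = 0.04375 ms.
Per-hop propagation t_prop = 42000/204000000 = 0.205882 ms.
Pipeline fill: first packet needs 4·t_tx to clear all hops; remaining 35 packets each add one t_tx.
Total = (4+36-1)·t_tx + 4·t_prop = 39·0.04375 + 4·0.205882 = 2.53 ms.

2.53 ms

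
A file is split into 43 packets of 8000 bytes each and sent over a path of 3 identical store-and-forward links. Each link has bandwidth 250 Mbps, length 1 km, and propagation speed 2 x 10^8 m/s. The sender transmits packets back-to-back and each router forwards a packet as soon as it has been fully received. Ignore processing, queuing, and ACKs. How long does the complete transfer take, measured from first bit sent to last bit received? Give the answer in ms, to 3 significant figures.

11.5 ms

Per-hop transmission t_tx = L/R = 64000/250000000 = 0.256 ms.
Per-hop propagation t_prop = 1000/200000000 = 0.005 ms.
Pipeline fill: first packet needs 3·t_tx to clear all hops; remaining 42 packets each add one t_tx.
Total = (3+43-1)·t_tx + 3·t_prop = 45·0.256 + 3·0.005 = 11.5 ms.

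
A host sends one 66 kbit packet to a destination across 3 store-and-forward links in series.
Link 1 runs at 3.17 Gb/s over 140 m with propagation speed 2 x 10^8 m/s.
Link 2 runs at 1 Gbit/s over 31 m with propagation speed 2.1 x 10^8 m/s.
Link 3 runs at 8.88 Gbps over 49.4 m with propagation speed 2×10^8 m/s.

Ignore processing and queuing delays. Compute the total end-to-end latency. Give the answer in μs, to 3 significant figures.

L = 66000 bits.
Transmission delays (L/R per hop): 20.8202, 66, 7.43243 μs; sum = 94.2526 μs.
Propagation delays (d/s per hop): 0.7, 0.147619, 0.247 μs; sum = 1.09462 μs.
End-to-end = 95.3 μs.

95.3 μs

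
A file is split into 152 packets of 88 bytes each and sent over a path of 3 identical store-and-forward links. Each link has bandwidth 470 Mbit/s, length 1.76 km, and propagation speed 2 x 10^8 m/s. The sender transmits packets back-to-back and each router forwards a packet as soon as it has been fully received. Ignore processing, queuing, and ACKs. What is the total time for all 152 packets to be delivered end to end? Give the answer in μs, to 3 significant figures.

Per-hop transmission t_tx = L/R = 704/470000000 = 1.49787 μs.
Per-hop propagation t_prop = 1760/200000000 = 8.8 μs.
Pipeline fill: first packet needs 3·t_tx to clear all hops; remaining 151 packets each add one t_tx.
Total = (3+152-1)·t_tx + 3·t_prop = 154·1.49787 + 3·8.8 = 257 μs.

257 μs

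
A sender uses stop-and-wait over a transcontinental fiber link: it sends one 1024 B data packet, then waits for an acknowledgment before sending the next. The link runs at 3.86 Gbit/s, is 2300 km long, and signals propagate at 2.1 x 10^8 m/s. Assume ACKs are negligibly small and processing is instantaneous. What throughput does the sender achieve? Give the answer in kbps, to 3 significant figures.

t_tx = L/R = 8192/3860000000 = 2.12228e-06 s.
t_prop = 2300000/210000000 = 0.0109524 s; RTT = 0.0219048 s.
Cycle = t_tx + RTT = 0.0219069 s.
Throughput = L / cycle = 8192 / 0.0219069 = 374 kbps.

374 kbps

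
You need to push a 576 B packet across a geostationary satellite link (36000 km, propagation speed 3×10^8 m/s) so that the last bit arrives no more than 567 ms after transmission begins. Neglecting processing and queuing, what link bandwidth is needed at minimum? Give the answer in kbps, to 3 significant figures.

10.3 kbps

L = 4608 bits.
Propagation delay = 36000000 / 300000000 = 120 ms.
Transmission budget = 567 − 120 = 447 ms.
R ≥ L / t_tx = 4608 bits / 0.447 s = 10.3 kbps.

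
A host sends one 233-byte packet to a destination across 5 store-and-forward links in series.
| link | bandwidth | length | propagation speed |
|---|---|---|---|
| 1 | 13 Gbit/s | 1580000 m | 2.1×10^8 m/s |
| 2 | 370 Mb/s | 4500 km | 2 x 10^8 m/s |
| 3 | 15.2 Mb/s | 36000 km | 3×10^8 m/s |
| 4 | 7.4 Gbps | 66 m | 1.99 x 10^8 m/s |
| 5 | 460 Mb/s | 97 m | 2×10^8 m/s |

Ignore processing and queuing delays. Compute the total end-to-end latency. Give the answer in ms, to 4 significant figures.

150.2 ms

L = 233 × 8 = 1864 bits.
Transmission delays (L/R per hop): 0.000143385, 0.00503784, 0.122632, 0.000251892, 0.00405217 ms; sum = 0.132117 ms.
Propagation delays (d/s per hop): 7.52381, 22.5, 120, 0.000331658, 0.000485 ms; sum = 150.025 ms.
End-to-end = 150.2 ms.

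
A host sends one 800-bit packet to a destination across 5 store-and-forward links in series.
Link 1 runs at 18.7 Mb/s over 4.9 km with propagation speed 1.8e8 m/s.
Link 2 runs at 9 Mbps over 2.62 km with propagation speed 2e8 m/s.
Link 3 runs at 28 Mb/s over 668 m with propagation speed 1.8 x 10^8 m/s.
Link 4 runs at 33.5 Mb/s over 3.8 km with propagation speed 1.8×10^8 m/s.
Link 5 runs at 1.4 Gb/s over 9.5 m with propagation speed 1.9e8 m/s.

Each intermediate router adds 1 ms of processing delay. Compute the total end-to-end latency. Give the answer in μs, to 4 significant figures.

Transmission delays (L/R per hop): 42.7807, 88.8889, 28.5714, 23.8806, 0.571429 μs; sum = 184.693 μs.
Propagation delays (d/s per hop): 27.2222, 13.1, 3.71111, 21.1111, 0.05 μs; sum = 65.1944 μs.
Processing at 4 router(s): 4 × 1 ms = 4000 μs.
End-to-end = 4250 μs.

4250 μs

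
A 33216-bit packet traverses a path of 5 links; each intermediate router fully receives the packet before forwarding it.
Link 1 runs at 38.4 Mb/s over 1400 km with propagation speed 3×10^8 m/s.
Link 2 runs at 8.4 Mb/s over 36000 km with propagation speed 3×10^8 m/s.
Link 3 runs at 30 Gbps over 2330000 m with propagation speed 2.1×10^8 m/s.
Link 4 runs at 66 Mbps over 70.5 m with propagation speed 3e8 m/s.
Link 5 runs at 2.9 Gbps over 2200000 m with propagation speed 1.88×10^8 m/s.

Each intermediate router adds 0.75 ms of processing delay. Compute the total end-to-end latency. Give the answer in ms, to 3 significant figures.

156 ms

Transmission delays (L/R per hop): 0.865, 3.95429, 0.0011072, 0.503273, 0.0114538 ms; sum = 5.33512 ms.
Propagation delays (d/s per hop): 4.66667, 120, 11.0952, 0.000235, 11.7021 ms; sum = 147.464 ms.
Processing at 4 router(s): 4 × 0.75 ms = 3 ms.
End-to-end = 156 ms.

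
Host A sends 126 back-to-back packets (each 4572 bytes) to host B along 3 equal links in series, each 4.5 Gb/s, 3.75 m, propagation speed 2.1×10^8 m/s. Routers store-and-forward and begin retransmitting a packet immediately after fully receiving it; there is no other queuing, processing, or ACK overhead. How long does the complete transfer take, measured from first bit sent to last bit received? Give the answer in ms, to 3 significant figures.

Per-hop transmission t_tx = L/R = 36576/4500000000 = 0.008128 ms.
Per-hop propagation t_prop = 3.75/210000000 = 1.78571e-05 ms.
Pipeline fill: first packet needs 3·t_tx to clear all hops; remaining 125 packets each add one t_tx.
Total = (3+126-1)·t_tx + 3·t_prop = 128·0.008128 + 3·1.78571e-05 = 1.04 ms.

1.04 ms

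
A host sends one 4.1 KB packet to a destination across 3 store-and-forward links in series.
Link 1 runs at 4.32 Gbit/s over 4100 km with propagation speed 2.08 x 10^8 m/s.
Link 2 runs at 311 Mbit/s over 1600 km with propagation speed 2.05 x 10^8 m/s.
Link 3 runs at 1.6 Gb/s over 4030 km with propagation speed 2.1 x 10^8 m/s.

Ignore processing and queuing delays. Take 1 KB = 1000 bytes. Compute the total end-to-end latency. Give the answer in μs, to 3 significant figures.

L = 32800 bits.
Transmission delays (L/R per hop): 7.59259, 105.466, 20.5 μs; sum = 133.559 μs.
Propagation delays (d/s per hop): 19711.5, 7804.88, 19190.5 μs; sum = 46706.9 μs.
End-to-end = 46800 μs.

46800 μs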